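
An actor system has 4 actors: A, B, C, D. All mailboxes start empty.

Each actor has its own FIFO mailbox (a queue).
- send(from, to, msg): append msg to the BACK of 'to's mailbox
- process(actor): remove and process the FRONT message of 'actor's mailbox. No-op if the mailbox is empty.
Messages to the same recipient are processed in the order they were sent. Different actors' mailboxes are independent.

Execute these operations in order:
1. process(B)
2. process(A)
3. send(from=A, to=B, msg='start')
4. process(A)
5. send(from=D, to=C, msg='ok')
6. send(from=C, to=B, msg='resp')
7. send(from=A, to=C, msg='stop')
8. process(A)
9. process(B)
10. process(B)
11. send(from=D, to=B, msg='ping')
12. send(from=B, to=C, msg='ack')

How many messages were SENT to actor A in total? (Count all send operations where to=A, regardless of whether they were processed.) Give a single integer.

After 1 (process(B)): A:[] B:[] C:[] D:[]
After 2 (process(A)): A:[] B:[] C:[] D:[]
After 3 (send(from=A, to=B, msg='start')): A:[] B:[start] C:[] D:[]
After 4 (process(A)): A:[] B:[start] C:[] D:[]
After 5 (send(from=D, to=C, msg='ok')): A:[] B:[start] C:[ok] D:[]
After 6 (send(from=C, to=B, msg='resp')): A:[] B:[start,resp] C:[ok] D:[]
After 7 (send(from=A, to=C, msg='stop')): A:[] B:[start,resp] C:[ok,stop] D:[]
After 8 (process(A)): A:[] B:[start,resp] C:[ok,stop] D:[]
After 9 (process(B)): A:[] B:[resp] C:[ok,stop] D:[]
After 10 (process(B)): A:[] B:[] C:[ok,stop] D:[]
After 11 (send(from=D, to=B, msg='ping')): A:[] B:[ping] C:[ok,stop] D:[]
After 12 (send(from=B, to=C, msg='ack')): A:[] B:[ping] C:[ok,stop,ack] D:[]

Answer: 0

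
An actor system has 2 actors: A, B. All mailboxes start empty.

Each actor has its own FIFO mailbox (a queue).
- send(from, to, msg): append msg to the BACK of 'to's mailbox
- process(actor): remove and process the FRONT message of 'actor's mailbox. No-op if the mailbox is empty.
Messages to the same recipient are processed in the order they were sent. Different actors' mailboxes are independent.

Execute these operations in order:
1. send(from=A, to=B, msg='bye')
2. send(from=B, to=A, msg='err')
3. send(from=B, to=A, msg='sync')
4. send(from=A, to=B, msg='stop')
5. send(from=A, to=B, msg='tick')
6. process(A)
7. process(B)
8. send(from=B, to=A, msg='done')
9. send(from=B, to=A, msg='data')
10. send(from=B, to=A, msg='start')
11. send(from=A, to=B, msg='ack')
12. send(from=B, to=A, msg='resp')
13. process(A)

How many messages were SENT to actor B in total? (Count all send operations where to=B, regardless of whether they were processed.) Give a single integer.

After 1 (send(from=A, to=B, msg='bye')): A:[] B:[bye]
After 2 (send(from=B, to=A, msg='err')): A:[err] B:[bye]
After 3 (send(from=B, to=A, msg='sync')): A:[err,sync] B:[bye]
After 4 (send(from=A, to=B, msg='stop')): A:[err,sync] B:[bye,stop]
After 5 (send(from=A, to=B, msg='tick')): A:[err,sync] B:[bye,stop,tick]
After 6 (process(A)): A:[sync] B:[bye,stop,tick]
After 7 (process(B)): A:[sync] B:[stop,tick]
After 8 (send(from=B, to=A, msg='done')): A:[sync,done] B:[stop,tick]
After 9 (send(from=B, to=A, msg='data')): A:[sync,done,data] B:[stop,tick]
After 10 (send(from=B, to=A, msg='start')): A:[sync,done,data,start] B:[stop,tick]
After 11 (send(from=A, to=B, msg='ack')): A:[sync,done,data,start] B:[stop,tick,ack]
After 12 (send(from=B, to=A, msg='resp')): A:[sync,done,data,start,resp] B:[stop,tick,ack]
After 13 (process(A)): A:[done,data,start,resp] B:[stop,tick,ack]

Answer: 4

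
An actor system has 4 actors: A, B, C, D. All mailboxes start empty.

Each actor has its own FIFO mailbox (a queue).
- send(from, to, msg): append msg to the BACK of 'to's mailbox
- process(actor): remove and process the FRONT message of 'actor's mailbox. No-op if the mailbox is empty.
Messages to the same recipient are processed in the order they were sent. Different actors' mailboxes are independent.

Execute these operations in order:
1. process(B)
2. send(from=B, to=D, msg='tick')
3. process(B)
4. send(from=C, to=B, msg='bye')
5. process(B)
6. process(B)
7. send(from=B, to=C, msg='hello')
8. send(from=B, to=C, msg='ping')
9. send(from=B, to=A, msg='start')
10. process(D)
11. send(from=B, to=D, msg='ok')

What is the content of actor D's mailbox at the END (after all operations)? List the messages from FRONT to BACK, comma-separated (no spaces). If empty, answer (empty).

After 1 (process(B)): A:[] B:[] C:[] D:[]
After 2 (send(from=B, to=D, msg='tick')): A:[] B:[] C:[] D:[tick]
After 3 (process(B)): A:[] B:[] C:[] D:[tick]
After 4 (send(from=C, to=B, msg='bye')): A:[] B:[bye] C:[] D:[tick]
After 5 (process(B)): A:[] B:[] C:[] D:[tick]
After 6 (process(B)): A:[] B:[] C:[] D:[tick]
After 7 (send(from=B, to=C, msg='hello')): A:[] B:[] C:[hello] D:[tick]
After 8 (send(from=B, to=C, msg='ping')): A:[] B:[] C:[hello,ping] D:[tick]
After 9 (send(from=B, to=A, msg='start')): A:[start] B:[] C:[hello,ping] D:[tick]
After 10 (process(D)): A:[start] B:[] C:[hello,ping] D:[]
After 11 (send(from=B, to=D, msg='ok')): A:[start] B:[] C:[hello,ping] D:[ok]

Answer: ok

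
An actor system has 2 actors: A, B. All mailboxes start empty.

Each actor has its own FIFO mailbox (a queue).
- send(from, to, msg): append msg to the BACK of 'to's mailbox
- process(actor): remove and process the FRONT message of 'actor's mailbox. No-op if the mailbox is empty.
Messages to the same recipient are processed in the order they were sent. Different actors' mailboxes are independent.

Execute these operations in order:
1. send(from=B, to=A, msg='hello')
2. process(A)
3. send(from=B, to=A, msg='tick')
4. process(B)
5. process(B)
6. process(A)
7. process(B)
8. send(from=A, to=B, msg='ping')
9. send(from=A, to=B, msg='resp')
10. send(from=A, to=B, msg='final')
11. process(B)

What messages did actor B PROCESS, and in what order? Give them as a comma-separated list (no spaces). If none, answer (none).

After 1 (send(from=B, to=A, msg='hello')): A:[hello] B:[]
After 2 (process(A)): A:[] B:[]
After 3 (send(from=B, to=A, msg='tick')): A:[tick] B:[]
After 4 (process(B)): A:[tick] B:[]
After 5 (process(B)): A:[tick] B:[]
After 6 (process(A)): A:[] B:[]
After 7 (process(B)): A:[] B:[]
After 8 (send(from=A, to=B, msg='ping')): A:[] B:[ping]
After 9 (send(from=A, to=B, msg='resp')): A:[] B:[ping,resp]
After 10 (send(from=A, to=B, msg='final')): A:[] B:[ping,resp,final]
After 11 (process(B)): A:[] B:[resp,final]

Answer: ping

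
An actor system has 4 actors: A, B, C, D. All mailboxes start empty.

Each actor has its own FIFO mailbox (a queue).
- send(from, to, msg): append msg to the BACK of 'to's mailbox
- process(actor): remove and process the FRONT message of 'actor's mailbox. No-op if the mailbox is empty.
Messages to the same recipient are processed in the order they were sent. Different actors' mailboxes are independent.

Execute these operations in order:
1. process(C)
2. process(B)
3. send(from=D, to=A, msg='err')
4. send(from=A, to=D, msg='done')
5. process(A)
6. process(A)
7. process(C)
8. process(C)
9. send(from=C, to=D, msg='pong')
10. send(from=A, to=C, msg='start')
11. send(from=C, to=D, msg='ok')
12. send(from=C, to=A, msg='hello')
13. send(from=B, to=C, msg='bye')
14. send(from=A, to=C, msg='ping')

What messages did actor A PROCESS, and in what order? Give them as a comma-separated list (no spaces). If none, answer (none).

After 1 (process(C)): A:[] B:[] C:[] D:[]
After 2 (process(B)): A:[] B:[] C:[] D:[]
After 3 (send(from=D, to=A, msg='err')): A:[err] B:[] C:[] D:[]
After 4 (send(from=A, to=D, msg='done')): A:[err] B:[] C:[] D:[done]
After 5 (process(A)): A:[] B:[] C:[] D:[done]
After 6 (process(A)): A:[] B:[] C:[] D:[done]
After 7 (process(C)): A:[] B:[] C:[] D:[done]
After 8 (process(C)): A:[] B:[] C:[] D:[done]
After 9 (send(from=C, to=D, msg='pong')): A:[] B:[] C:[] D:[done,pong]
After 10 (send(from=A, to=C, msg='start')): A:[] B:[] C:[start] D:[done,pong]
After 11 (send(from=C, to=D, msg='ok')): A:[] B:[] C:[start] D:[done,pong,ok]
After 12 (send(from=C, to=A, msg='hello')): A:[hello] B:[] C:[start] D:[done,pong,ok]
After 13 (send(from=B, to=C, msg='bye')): A:[hello] B:[] C:[start,bye] D:[done,pong,ok]
After 14 (send(from=A, to=C, msg='ping')): A:[hello] B:[] C:[start,bye,ping] D:[done,pong,ok]

Answer: err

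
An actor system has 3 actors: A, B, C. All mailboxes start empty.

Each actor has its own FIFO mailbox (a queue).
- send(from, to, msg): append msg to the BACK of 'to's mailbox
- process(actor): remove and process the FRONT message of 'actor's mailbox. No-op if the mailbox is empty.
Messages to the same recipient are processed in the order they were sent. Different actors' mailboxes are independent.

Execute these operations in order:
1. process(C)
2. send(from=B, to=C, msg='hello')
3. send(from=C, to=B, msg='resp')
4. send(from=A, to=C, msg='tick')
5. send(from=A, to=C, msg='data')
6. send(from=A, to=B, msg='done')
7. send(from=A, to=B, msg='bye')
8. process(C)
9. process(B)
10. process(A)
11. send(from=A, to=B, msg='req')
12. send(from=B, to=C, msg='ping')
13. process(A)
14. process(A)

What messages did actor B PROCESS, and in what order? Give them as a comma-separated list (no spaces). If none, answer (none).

Answer: resp

Derivation:
After 1 (process(C)): A:[] B:[] C:[]
After 2 (send(from=B, to=C, msg='hello')): A:[] B:[] C:[hello]
After 3 (send(from=C, to=B, msg='resp')): A:[] B:[resp] C:[hello]
After 4 (send(from=A, to=C, msg='tick')): A:[] B:[resp] C:[hello,tick]
After 5 (send(from=A, to=C, msg='data')): A:[] B:[resp] C:[hello,tick,data]
After 6 (send(from=A, to=B, msg='done')): A:[] B:[resp,done] C:[hello,tick,data]
After 7 (send(from=A, to=B, msg='bye')): A:[] B:[resp,done,bye] C:[hello,tick,data]
After 8 (process(C)): A:[] B:[resp,done,bye] C:[tick,data]
After 9 (process(B)): A:[] B:[done,bye] C:[tick,data]
After 10 (process(A)): A:[] B:[done,bye] C:[tick,data]
After 11 (send(from=A, to=B, msg='req')): A:[] B:[done,bye,req] C:[tick,data]
After 12 (send(from=B, to=C, msg='ping')): A:[] B:[done,bye,req] C:[tick,data,ping]
After 13 (process(A)): A:[] B:[done,bye,req] C:[tick,data,ping]
After 14 (process(A)): A:[] B:[done,bye,req] C:[tick,data,ping]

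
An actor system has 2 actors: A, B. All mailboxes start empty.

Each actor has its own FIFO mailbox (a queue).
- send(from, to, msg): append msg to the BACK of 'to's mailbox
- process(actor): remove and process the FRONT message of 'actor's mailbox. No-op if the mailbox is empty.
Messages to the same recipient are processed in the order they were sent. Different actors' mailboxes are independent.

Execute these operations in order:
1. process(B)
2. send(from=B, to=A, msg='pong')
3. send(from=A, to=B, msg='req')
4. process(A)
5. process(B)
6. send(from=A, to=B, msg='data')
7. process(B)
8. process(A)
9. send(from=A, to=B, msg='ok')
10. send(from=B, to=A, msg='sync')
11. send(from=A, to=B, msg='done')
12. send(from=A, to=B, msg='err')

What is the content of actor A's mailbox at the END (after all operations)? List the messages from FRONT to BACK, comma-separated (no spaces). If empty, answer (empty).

Answer: sync

Derivation:
After 1 (process(B)): A:[] B:[]
After 2 (send(from=B, to=A, msg='pong')): A:[pong] B:[]
After 3 (send(from=A, to=B, msg='req')): A:[pong] B:[req]
After 4 (process(A)): A:[] B:[req]
After 5 (process(B)): A:[] B:[]
After 6 (send(from=A, to=B, msg='data')): A:[] B:[data]
After 7 (process(B)): A:[] B:[]
After 8 (process(A)): A:[] B:[]
After 9 (send(from=A, to=B, msg='ok')): A:[] B:[ok]
After 10 (send(from=B, to=A, msg='sync')): A:[sync] B:[ok]
After 11 (send(from=A, to=B, msg='done')): A:[sync] B:[ok,done]
After 12 (send(from=A, to=B, msg='err')): A:[sync] B:[ok,done,err]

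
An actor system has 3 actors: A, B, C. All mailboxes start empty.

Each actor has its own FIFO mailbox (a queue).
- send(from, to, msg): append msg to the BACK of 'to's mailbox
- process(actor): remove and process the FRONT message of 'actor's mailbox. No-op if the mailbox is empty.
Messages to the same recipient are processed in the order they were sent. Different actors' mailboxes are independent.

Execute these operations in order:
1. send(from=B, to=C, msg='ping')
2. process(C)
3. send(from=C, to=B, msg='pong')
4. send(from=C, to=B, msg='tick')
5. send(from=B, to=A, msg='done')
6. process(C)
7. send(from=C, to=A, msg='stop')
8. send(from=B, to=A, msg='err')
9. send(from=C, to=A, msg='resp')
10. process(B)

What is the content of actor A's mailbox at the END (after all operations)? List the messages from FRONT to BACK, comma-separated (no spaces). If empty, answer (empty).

Answer: done,stop,err,resp

Derivation:
After 1 (send(from=B, to=C, msg='ping')): A:[] B:[] C:[ping]
After 2 (process(C)): A:[] B:[] C:[]
After 3 (send(from=C, to=B, msg='pong')): A:[] B:[pong] C:[]
After 4 (send(from=C, to=B, msg='tick')): A:[] B:[pong,tick] C:[]
After 5 (send(from=B, to=A, msg='done')): A:[done] B:[pong,tick] C:[]
After 6 (process(C)): A:[done] B:[pong,tick] C:[]
After 7 (send(from=C, to=A, msg='stop')): A:[done,stop] B:[pong,tick] C:[]
After 8 (send(from=B, to=A, msg='err')): A:[done,stop,err] B:[pong,tick] C:[]
After 9 (send(from=C, to=A, msg='resp')): A:[done,stop,err,resp] B:[pong,tick] C:[]
After 10 (process(B)): A:[done,stop,err,resp] B:[tick] C:[]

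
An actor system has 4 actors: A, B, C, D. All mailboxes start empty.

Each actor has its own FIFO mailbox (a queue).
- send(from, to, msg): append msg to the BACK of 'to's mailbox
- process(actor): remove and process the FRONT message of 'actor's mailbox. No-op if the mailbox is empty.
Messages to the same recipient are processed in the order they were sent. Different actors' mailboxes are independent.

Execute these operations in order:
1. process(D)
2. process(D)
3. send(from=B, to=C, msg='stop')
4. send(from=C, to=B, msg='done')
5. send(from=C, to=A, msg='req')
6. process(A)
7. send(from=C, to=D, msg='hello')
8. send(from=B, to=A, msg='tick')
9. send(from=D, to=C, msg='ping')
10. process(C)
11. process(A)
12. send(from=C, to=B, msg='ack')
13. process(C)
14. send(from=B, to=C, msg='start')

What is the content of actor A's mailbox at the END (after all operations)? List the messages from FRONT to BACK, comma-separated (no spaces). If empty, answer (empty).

Answer: (empty)

Derivation:
After 1 (process(D)): A:[] B:[] C:[] D:[]
After 2 (process(D)): A:[] B:[] C:[] D:[]
After 3 (send(from=B, to=C, msg='stop')): A:[] B:[] C:[stop] D:[]
After 4 (send(from=C, to=B, msg='done')): A:[] B:[done] C:[stop] D:[]
After 5 (send(from=C, to=A, msg='req')): A:[req] B:[done] C:[stop] D:[]
After 6 (process(A)): A:[] B:[done] C:[stop] D:[]
After 7 (send(from=C, to=D, msg='hello')): A:[] B:[done] C:[stop] D:[hello]
After 8 (send(from=B, to=A, msg='tick')): A:[tick] B:[done] C:[stop] D:[hello]
After 9 (send(from=D, to=C, msg='ping')): A:[tick] B:[done] C:[stop,ping] D:[hello]
After 10 (process(C)): A:[tick] B:[done] C:[ping] D:[hello]
After 11 (process(A)): A:[] B:[done] C:[ping] D:[hello]
After 12 (send(from=C, to=B, msg='ack')): A:[] B:[done,ack] C:[ping] D:[hello]
After 13 (process(C)): A:[] B:[done,ack] C:[] D:[hello]
After 14 (send(from=B, to=C, msg='start')): A:[] B:[done,ack] C:[start] D:[hello]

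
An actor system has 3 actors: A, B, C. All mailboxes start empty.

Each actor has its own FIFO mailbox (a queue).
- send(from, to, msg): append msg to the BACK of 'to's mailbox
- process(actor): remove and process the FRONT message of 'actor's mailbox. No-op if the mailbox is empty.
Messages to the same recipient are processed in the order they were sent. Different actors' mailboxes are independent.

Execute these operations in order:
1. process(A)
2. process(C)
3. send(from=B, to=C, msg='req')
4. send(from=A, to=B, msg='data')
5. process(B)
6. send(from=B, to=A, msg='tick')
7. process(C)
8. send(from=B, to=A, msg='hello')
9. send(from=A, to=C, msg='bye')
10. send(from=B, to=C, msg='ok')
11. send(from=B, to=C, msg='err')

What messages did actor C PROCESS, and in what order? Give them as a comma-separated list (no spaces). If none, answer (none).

After 1 (process(A)): A:[] B:[] C:[]
After 2 (process(C)): A:[] B:[] C:[]
After 3 (send(from=B, to=C, msg='req')): A:[] B:[] C:[req]
After 4 (send(from=A, to=B, msg='data')): A:[] B:[data] C:[req]
After 5 (process(B)): A:[] B:[] C:[req]
After 6 (send(from=B, to=A, msg='tick')): A:[tick] B:[] C:[req]
After 7 (process(C)): A:[tick] B:[] C:[]
After 8 (send(from=B, to=A, msg='hello')): A:[tick,hello] B:[] C:[]
After 9 (send(from=A, to=C, msg='bye')): A:[tick,hello] B:[] C:[bye]
After 10 (send(from=B, to=C, msg='ok')): A:[tick,hello] B:[] C:[bye,ok]
After 11 (send(from=B, to=C, msg='err')): A:[tick,hello] B:[] C:[bye,ok,err]

Answer: req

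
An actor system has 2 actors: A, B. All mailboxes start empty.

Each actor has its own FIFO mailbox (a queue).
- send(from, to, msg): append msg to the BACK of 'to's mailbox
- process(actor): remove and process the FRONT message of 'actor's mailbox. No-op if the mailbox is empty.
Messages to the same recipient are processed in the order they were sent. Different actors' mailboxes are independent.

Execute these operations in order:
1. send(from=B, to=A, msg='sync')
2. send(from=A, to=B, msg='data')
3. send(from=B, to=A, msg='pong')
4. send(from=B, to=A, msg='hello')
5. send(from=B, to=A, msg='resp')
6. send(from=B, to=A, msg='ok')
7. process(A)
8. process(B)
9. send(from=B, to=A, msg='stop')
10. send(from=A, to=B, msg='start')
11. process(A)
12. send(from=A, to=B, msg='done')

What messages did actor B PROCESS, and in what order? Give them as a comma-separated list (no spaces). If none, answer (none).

Answer: data

Derivation:
After 1 (send(from=B, to=A, msg='sync')): A:[sync] B:[]
After 2 (send(from=A, to=B, msg='data')): A:[sync] B:[data]
After 3 (send(from=B, to=A, msg='pong')): A:[sync,pong] B:[data]
After 4 (send(from=B, to=A, msg='hello')): A:[sync,pong,hello] B:[data]
After 5 (send(from=B, to=A, msg='resp')): A:[sync,pong,hello,resp] B:[data]
After 6 (send(from=B, to=A, msg='ok')): A:[sync,pong,hello,resp,ok] B:[data]
After 7 (process(A)): A:[pong,hello,resp,ok] B:[data]
After 8 (process(B)): A:[pong,hello,resp,ok] B:[]
After 9 (send(from=B, to=A, msg='stop')): A:[pong,hello,resp,ok,stop] B:[]
After 10 (send(from=A, to=B, msg='start')): A:[pong,hello,resp,ok,stop] B:[start]
After 11 (process(A)): A:[hello,resp,ok,stop] B:[start]
After 12 (send(from=A, to=B, msg='done')): A:[hello,resp,ok,stop] B:[start,done]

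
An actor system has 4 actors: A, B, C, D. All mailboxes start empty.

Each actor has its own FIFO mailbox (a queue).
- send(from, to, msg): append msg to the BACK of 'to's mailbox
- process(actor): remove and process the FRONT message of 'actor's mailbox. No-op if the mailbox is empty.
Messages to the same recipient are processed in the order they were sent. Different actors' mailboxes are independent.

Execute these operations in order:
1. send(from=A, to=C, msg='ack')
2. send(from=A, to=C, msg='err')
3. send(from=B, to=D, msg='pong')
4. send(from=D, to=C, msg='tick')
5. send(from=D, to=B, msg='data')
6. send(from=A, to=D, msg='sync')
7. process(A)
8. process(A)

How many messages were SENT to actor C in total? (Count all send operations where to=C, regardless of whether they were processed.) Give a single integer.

Answer: 3

Derivation:
After 1 (send(from=A, to=C, msg='ack')): A:[] B:[] C:[ack] D:[]
After 2 (send(from=A, to=C, msg='err')): A:[] B:[] C:[ack,err] D:[]
After 3 (send(from=B, to=D, msg='pong')): A:[] B:[] C:[ack,err] D:[pong]
After 4 (send(from=D, to=C, msg='tick')): A:[] B:[] C:[ack,err,tick] D:[pong]
After 5 (send(from=D, to=B, msg='data')): A:[] B:[data] C:[ack,err,tick] D:[pong]
After 6 (send(from=A, to=D, msg='sync')): A:[] B:[data] C:[ack,err,tick] D:[pong,sync]
After 7 (process(A)): A:[] B:[data] C:[ack,err,tick] D:[pong,sync]
After 8 (process(A)): A:[] B:[data] C:[ack,err,tick] D:[pong,sync]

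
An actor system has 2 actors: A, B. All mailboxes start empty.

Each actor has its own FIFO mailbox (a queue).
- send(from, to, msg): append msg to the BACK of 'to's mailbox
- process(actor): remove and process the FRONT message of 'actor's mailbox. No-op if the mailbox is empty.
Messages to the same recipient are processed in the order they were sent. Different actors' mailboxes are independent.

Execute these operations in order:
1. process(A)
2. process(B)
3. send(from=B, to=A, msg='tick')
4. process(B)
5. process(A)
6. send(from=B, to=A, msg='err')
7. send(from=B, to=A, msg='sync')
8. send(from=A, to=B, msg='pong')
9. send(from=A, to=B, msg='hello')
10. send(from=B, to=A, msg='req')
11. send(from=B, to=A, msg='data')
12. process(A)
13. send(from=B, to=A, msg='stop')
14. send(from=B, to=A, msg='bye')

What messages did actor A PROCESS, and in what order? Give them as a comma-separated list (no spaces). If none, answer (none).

After 1 (process(A)): A:[] B:[]
After 2 (process(B)): A:[] B:[]
After 3 (send(from=B, to=A, msg='tick')): A:[tick] B:[]
After 4 (process(B)): A:[tick] B:[]
After 5 (process(A)): A:[] B:[]
After 6 (send(from=B, to=A, msg='err')): A:[err] B:[]
After 7 (send(from=B, to=A, msg='sync')): A:[err,sync] B:[]
After 8 (send(from=A, to=B, msg='pong')): A:[err,sync] B:[pong]
After 9 (send(from=A, to=B, msg='hello')): A:[err,sync] B:[pong,hello]
After 10 (send(from=B, to=A, msg='req')): A:[err,sync,req] B:[pong,hello]
After 11 (send(from=B, to=A, msg='data')): A:[err,sync,req,data] B:[pong,hello]
After 12 (process(A)): A:[sync,req,data] B:[pong,hello]
After 13 (send(from=B, to=A, msg='stop')): A:[sync,req,data,stop] B:[pong,hello]
After 14 (send(from=B, to=A, msg='bye')): A:[sync,req,data,stop,bye] B:[pong,hello]

Answer: tick,err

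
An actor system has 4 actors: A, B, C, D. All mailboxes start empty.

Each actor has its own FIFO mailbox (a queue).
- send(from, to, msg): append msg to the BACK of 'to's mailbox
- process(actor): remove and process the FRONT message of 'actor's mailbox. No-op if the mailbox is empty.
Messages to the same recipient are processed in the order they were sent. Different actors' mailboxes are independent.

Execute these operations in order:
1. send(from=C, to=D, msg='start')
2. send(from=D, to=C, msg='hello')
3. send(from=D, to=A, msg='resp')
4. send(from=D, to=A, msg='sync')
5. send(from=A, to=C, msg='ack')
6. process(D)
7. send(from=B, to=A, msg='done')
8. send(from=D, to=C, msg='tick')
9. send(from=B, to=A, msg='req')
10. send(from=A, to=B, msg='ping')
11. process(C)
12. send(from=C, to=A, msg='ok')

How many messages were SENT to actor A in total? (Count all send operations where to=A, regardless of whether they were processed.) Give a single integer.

After 1 (send(from=C, to=D, msg='start')): A:[] B:[] C:[] D:[start]
After 2 (send(from=D, to=C, msg='hello')): A:[] B:[] C:[hello] D:[start]
After 3 (send(from=D, to=A, msg='resp')): A:[resp] B:[] C:[hello] D:[start]
After 4 (send(from=D, to=A, msg='sync')): A:[resp,sync] B:[] C:[hello] D:[start]
After 5 (send(from=A, to=C, msg='ack')): A:[resp,sync] B:[] C:[hello,ack] D:[start]
After 6 (process(D)): A:[resp,sync] B:[] C:[hello,ack] D:[]
After 7 (send(from=B, to=A, msg='done')): A:[resp,sync,done] B:[] C:[hello,ack] D:[]
After 8 (send(from=D, to=C, msg='tick')): A:[resp,sync,done] B:[] C:[hello,ack,tick] D:[]
After 9 (send(from=B, to=A, msg='req')): A:[resp,sync,done,req] B:[] C:[hello,ack,tick] D:[]
After 10 (send(from=A, to=B, msg='ping')): A:[resp,sync,done,req] B:[ping] C:[hello,ack,tick] D:[]
After 11 (process(C)): A:[resp,sync,done,req] B:[ping] C:[ack,tick] D:[]
After 12 (send(from=C, to=A, msg='ok')): A:[resp,sync,done,req,ok] B:[ping] C:[ack,tick] D:[]

Answer: 5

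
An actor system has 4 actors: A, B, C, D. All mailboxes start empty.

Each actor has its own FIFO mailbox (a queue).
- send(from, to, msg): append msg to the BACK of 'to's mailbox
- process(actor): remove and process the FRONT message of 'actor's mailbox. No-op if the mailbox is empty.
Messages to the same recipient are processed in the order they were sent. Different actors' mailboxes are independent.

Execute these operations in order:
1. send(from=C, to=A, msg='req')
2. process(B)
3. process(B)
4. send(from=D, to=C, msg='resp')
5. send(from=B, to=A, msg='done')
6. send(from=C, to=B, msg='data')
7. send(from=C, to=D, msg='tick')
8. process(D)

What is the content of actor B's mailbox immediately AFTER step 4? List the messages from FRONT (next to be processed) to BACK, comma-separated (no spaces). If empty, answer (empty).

After 1 (send(from=C, to=A, msg='req')): A:[req] B:[] C:[] D:[]
After 2 (process(B)): A:[req] B:[] C:[] D:[]
After 3 (process(B)): A:[req] B:[] C:[] D:[]
After 4 (send(from=D, to=C, msg='resp')): A:[req] B:[] C:[resp] D:[]

(empty)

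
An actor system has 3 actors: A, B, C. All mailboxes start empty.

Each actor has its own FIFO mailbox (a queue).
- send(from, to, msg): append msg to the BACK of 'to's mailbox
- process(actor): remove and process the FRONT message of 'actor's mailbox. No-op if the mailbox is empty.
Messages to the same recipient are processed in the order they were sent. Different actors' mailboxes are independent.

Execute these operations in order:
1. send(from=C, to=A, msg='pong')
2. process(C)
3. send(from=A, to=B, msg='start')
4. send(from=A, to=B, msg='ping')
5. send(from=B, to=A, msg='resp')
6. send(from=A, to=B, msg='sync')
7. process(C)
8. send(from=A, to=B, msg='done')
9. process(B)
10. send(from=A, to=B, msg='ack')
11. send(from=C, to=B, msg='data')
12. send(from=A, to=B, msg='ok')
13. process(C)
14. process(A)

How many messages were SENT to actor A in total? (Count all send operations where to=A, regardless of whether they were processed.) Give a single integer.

Answer: 2

Derivation:
After 1 (send(from=C, to=A, msg='pong')): A:[pong] B:[] C:[]
After 2 (process(C)): A:[pong] B:[] C:[]
After 3 (send(from=A, to=B, msg='start')): A:[pong] B:[start] C:[]
After 4 (send(from=A, to=B, msg='ping')): A:[pong] B:[start,ping] C:[]
After 5 (send(from=B, to=A, msg='resp')): A:[pong,resp] B:[start,ping] C:[]
After 6 (send(from=A, to=B, msg='sync')): A:[pong,resp] B:[start,ping,sync] C:[]
After 7 (process(C)): A:[pong,resp] B:[start,ping,sync] C:[]
After 8 (send(from=A, to=B, msg='done')): A:[pong,resp] B:[start,ping,sync,done] C:[]
After 9 (process(B)): A:[pong,resp] B:[ping,sync,done] C:[]
After 10 (send(from=A, to=B, msg='ack')): A:[pong,resp] B:[ping,sync,done,ack] C:[]
After 11 (send(from=C, to=B, msg='data')): A:[pong,resp] B:[ping,sync,done,ack,data] C:[]
After 12 (send(from=A, to=B, msg='ok')): A:[pong,resp] B:[ping,sync,done,ack,data,ok] C:[]
After 13 (process(C)): A:[pong,resp] B:[ping,sync,done,ack,data,ok] C:[]
After 14 (process(A)): A:[resp] B:[ping,sync,done,ack,data,ok] C:[]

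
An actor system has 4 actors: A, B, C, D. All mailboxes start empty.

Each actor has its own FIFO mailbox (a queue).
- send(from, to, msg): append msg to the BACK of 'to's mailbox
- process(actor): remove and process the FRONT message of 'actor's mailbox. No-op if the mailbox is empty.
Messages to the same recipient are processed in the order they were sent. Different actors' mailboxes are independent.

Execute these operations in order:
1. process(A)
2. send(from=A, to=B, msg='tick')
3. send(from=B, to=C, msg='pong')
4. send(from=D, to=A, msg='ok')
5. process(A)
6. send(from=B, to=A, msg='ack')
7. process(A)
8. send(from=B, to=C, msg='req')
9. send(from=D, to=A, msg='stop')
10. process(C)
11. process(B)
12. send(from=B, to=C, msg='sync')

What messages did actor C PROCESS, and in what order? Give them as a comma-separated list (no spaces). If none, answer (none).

Answer: pong

Derivation:
After 1 (process(A)): A:[] B:[] C:[] D:[]
After 2 (send(from=A, to=B, msg='tick')): A:[] B:[tick] C:[] D:[]
After 3 (send(from=B, to=C, msg='pong')): A:[] B:[tick] C:[pong] D:[]
After 4 (send(from=D, to=A, msg='ok')): A:[ok] B:[tick] C:[pong] D:[]
After 5 (process(A)): A:[] B:[tick] C:[pong] D:[]
After 6 (send(from=B, to=A, msg='ack')): A:[ack] B:[tick] C:[pong] D:[]
After 7 (process(A)): A:[] B:[tick] C:[pong] D:[]
After 8 (send(from=B, to=C, msg='req')): A:[] B:[tick] C:[pong,req] D:[]
After 9 (send(from=D, to=A, msg='stop')): A:[stop] B:[tick] C:[pong,req] D:[]
After 10 (process(C)): A:[stop] B:[tick] C:[req] D:[]
After 11 (process(B)): A:[stop] B:[] C:[req] D:[]
After 12 (send(from=B, to=C, msg='sync')): A:[stop] B:[] C:[req,sync] D:[]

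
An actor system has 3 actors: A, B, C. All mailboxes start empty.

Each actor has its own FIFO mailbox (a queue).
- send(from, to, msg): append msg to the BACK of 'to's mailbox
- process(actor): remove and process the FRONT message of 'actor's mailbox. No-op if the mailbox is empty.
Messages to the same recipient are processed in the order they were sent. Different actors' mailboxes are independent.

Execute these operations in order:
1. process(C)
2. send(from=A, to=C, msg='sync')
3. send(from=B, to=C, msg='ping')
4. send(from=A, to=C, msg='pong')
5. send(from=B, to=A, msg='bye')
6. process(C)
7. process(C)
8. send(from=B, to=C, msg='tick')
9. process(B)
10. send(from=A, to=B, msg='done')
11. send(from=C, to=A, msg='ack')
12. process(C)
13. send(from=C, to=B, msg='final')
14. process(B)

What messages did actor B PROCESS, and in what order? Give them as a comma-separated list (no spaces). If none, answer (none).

Answer: done

Derivation:
After 1 (process(C)): A:[] B:[] C:[]
After 2 (send(from=A, to=C, msg='sync')): A:[] B:[] C:[sync]
After 3 (send(from=B, to=C, msg='ping')): A:[] B:[] C:[sync,ping]
After 4 (send(from=A, to=C, msg='pong')): A:[] B:[] C:[sync,ping,pong]
After 5 (send(from=B, to=A, msg='bye')): A:[bye] B:[] C:[sync,ping,pong]
After 6 (process(C)): A:[bye] B:[] C:[ping,pong]
After 7 (process(C)): A:[bye] B:[] C:[pong]
After 8 (send(from=B, to=C, msg='tick')): A:[bye] B:[] C:[pong,tick]
After 9 (process(B)): A:[bye] B:[] C:[pong,tick]
After 10 (send(from=A, to=B, msg='done')): A:[bye] B:[done] C:[pong,tick]
After 11 (send(from=C, to=A, msg='ack')): A:[bye,ack] B:[done] C:[pong,tick]
After 12 (process(C)): A:[bye,ack] B:[done] C:[tick]
After 13 (send(from=C, to=B, msg='final')): A:[bye,ack] B:[done,final] C:[tick]
After 14 (process(B)): A:[bye,ack] B:[final] C:[tick]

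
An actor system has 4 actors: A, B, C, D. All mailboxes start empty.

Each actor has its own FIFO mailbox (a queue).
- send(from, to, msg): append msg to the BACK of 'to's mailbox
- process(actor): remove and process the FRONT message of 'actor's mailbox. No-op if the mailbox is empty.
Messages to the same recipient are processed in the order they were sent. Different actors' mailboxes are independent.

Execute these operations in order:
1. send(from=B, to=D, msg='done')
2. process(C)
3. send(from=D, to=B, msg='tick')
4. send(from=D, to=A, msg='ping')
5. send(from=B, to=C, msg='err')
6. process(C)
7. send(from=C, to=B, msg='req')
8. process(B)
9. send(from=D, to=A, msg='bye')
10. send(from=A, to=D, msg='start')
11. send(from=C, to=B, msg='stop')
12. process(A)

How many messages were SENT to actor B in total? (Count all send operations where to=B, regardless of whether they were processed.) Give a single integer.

Answer: 3

Derivation:
After 1 (send(from=B, to=D, msg='done')): A:[] B:[] C:[] D:[done]
After 2 (process(C)): A:[] B:[] C:[] D:[done]
After 3 (send(from=D, to=B, msg='tick')): A:[] B:[tick] C:[] D:[done]
After 4 (send(from=D, to=A, msg='ping')): A:[ping] B:[tick] C:[] D:[done]
After 5 (send(from=B, to=C, msg='err')): A:[ping] B:[tick] C:[err] D:[done]
After 6 (process(C)): A:[ping] B:[tick] C:[] D:[done]
After 7 (send(from=C, to=B, msg='req')): A:[ping] B:[tick,req] C:[] D:[done]
After 8 (process(B)): A:[ping] B:[req] C:[] D:[done]
After 9 (send(from=D, to=A, msg='bye')): A:[ping,bye] B:[req] C:[] D:[done]
After 10 (send(from=A, to=D, msg='start')): A:[ping,bye] B:[req] C:[] D:[done,start]
After 11 (send(from=C, to=B, msg='stop')): A:[ping,bye] B:[req,stop] C:[] D:[done,start]
After 12 (process(A)): A:[bye] B:[req,stop] C:[] D:[done,start]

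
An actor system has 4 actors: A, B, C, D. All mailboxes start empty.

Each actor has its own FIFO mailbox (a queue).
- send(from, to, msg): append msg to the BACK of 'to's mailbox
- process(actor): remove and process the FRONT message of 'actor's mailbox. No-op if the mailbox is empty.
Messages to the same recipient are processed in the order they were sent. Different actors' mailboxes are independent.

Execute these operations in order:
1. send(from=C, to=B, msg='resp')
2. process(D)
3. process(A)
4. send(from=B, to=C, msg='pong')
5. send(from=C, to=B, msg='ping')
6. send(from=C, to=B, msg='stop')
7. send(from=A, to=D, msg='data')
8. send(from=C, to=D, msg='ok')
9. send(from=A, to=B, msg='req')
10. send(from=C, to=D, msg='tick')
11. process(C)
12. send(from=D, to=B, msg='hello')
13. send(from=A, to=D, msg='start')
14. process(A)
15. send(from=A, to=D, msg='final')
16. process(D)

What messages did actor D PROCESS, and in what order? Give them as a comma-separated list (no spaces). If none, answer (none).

After 1 (send(from=C, to=B, msg='resp')): A:[] B:[resp] C:[] D:[]
After 2 (process(D)): A:[] B:[resp] C:[] D:[]
After 3 (process(A)): A:[] B:[resp] C:[] D:[]
After 4 (send(from=B, to=C, msg='pong')): A:[] B:[resp] C:[pong] D:[]
After 5 (send(from=C, to=B, msg='ping')): A:[] B:[resp,ping] C:[pong] D:[]
After 6 (send(from=C, to=B, msg='stop')): A:[] B:[resp,ping,stop] C:[pong] D:[]
After 7 (send(from=A, to=D, msg='data')): A:[] B:[resp,ping,stop] C:[pong] D:[data]
After 8 (send(from=C, to=D, msg='ok')): A:[] B:[resp,ping,stop] C:[pong] D:[data,ok]
After 9 (send(from=A, to=B, msg='req')): A:[] B:[resp,ping,stop,req] C:[pong] D:[data,ok]
After 10 (send(from=C, to=D, msg='tick')): A:[] B:[resp,ping,stop,req] C:[pong] D:[data,ok,tick]
After 11 (process(C)): A:[] B:[resp,ping,stop,req] C:[] D:[data,ok,tick]
After 12 (send(from=D, to=B, msg='hello')): A:[] B:[resp,ping,stop,req,hello] C:[] D:[data,ok,tick]
After 13 (send(from=A, to=D, msg='start')): A:[] B:[resp,ping,stop,req,hello] C:[] D:[data,ok,tick,start]
After 14 (process(A)): A:[] B:[resp,ping,stop,req,hello] C:[] D:[data,ok,tick,start]
After 15 (send(from=A, to=D, msg='final')): A:[] B:[resp,ping,stop,req,hello] C:[] D:[data,ok,tick,start,final]
After 16 (process(D)): A:[] B:[resp,ping,stop,req,hello] C:[] D:[ok,tick,start,final]

Answer: data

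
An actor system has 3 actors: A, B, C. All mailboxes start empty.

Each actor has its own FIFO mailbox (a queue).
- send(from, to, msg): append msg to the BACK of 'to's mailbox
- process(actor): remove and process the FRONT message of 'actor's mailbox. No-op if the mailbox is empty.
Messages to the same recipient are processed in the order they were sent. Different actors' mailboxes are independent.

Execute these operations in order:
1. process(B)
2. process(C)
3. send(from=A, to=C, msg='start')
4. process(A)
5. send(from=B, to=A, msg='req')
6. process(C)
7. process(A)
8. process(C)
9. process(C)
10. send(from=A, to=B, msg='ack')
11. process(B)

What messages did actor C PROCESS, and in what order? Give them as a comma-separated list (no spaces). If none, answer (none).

Answer: start

Derivation:
After 1 (process(B)): A:[] B:[] C:[]
After 2 (process(C)): A:[] B:[] C:[]
After 3 (send(from=A, to=C, msg='start')): A:[] B:[] C:[start]
After 4 (process(A)): A:[] B:[] C:[start]
After 5 (send(from=B, to=A, msg='req')): A:[req] B:[] C:[start]
After 6 (process(C)): A:[req] B:[] C:[]
After 7 (process(A)): A:[] B:[] C:[]
After 8 (process(C)): A:[] B:[] C:[]
After 9 (process(C)): A:[] B:[] C:[]
After 10 (send(from=A, to=B, msg='ack')): A:[] B:[ack] C:[]
After 11 (process(B)): A:[] B:[] C:[]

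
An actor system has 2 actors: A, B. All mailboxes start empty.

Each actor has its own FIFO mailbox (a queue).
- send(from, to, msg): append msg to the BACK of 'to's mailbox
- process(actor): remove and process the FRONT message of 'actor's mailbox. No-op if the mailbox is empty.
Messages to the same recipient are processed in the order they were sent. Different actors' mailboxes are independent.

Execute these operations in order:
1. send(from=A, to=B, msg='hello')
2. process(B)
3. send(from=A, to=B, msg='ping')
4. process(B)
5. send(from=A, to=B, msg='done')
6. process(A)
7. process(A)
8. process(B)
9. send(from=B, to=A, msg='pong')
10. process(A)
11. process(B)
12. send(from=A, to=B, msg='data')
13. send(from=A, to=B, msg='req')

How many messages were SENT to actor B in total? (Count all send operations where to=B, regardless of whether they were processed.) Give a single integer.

After 1 (send(from=A, to=B, msg='hello')): A:[] B:[hello]
After 2 (process(B)): A:[] B:[]
After 3 (send(from=A, to=B, msg='ping')): A:[] B:[ping]
After 4 (process(B)): A:[] B:[]
After 5 (send(from=A, to=B, msg='done')): A:[] B:[done]
After 6 (process(A)): A:[] B:[done]
After 7 (process(A)): A:[] B:[done]
After 8 (process(B)): A:[] B:[]
After 9 (send(from=B, to=A, msg='pong')): A:[pong] B:[]
After 10 (process(A)): A:[] B:[]
After 11 (process(B)): A:[] B:[]
After 12 (send(from=A, to=B, msg='data')): A:[] B:[data]
After 13 (send(from=A, to=B, msg='req')): A:[] B:[data,req]

Answer: 5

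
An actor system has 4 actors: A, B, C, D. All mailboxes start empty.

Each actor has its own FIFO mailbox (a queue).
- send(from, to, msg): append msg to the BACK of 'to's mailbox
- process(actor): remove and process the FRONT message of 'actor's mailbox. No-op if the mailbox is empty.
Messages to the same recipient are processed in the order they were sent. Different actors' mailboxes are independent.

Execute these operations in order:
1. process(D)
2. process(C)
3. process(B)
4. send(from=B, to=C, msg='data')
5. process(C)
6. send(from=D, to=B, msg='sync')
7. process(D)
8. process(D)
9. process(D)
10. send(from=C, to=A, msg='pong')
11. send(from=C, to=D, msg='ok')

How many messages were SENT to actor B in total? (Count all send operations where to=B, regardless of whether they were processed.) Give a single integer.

Answer: 1

Derivation:
After 1 (process(D)): A:[] B:[] C:[] D:[]
After 2 (process(C)): A:[] B:[] C:[] D:[]
After 3 (process(B)): A:[] B:[] C:[] D:[]
After 4 (send(from=B, to=C, msg='data')): A:[] B:[] C:[data] D:[]
After 5 (process(C)): A:[] B:[] C:[] D:[]
After 6 (send(from=D, to=B, msg='sync')): A:[] B:[sync] C:[] D:[]
After 7 (process(D)): A:[] B:[sync] C:[] D:[]
After 8 (process(D)): A:[] B:[sync] C:[] D:[]
After 9 (process(D)): A:[] B:[sync] C:[] D:[]
After 10 (send(from=C, to=A, msg='pong')): A:[pong] B:[sync] C:[] D:[]
After 11 (send(from=C, to=D, msg='ok')): A:[pong] B:[sync] C:[] D:[ok]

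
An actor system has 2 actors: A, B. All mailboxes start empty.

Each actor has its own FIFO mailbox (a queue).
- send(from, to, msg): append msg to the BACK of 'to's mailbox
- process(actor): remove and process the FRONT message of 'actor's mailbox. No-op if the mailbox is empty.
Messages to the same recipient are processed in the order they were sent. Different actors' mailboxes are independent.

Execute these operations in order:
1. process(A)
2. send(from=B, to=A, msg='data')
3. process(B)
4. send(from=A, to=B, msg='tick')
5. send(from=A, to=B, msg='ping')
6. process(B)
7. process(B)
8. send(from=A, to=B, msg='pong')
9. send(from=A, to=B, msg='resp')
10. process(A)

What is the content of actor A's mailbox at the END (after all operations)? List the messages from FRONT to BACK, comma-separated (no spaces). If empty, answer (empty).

Answer: (empty)

Derivation:
After 1 (process(A)): A:[] B:[]
After 2 (send(from=B, to=A, msg='data')): A:[data] B:[]
After 3 (process(B)): A:[data] B:[]
After 4 (send(from=A, to=B, msg='tick')): A:[data] B:[tick]
After 5 (send(from=A, to=B, msg='ping')): A:[data] B:[tick,ping]
After 6 (process(B)): A:[data] B:[ping]
After 7 (process(B)): A:[data] B:[]
After 8 (send(from=A, to=B, msg='pong')): A:[data] B:[pong]
After 9 (send(from=A, to=B, msg='resp')): A:[data] B:[pong,resp]
After 10 (process(A)): A:[] B:[pong,resp]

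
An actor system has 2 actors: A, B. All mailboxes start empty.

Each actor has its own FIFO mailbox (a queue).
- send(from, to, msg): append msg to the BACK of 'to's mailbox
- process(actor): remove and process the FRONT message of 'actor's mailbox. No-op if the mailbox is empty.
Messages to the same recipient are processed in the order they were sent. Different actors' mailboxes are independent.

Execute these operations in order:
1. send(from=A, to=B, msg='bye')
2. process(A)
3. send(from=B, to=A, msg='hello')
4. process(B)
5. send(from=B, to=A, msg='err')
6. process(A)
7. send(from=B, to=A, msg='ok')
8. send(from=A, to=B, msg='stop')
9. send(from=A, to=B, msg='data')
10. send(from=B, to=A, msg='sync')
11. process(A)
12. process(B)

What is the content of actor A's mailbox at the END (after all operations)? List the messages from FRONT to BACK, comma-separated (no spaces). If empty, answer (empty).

Answer: ok,sync

Derivation:
After 1 (send(from=A, to=B, msg='bye')): A:[] B:[bye]
After 2 (process(A)): A:[] B:[bye]
After 3 (send(from=B, to=A, msg='hello')): A:[hello] B:[bye]
After 4 (process(B)): A:[hello] B:[]
After 5 (send(from=B, to=A, msg='err')): A:[hello,err] B:[]
After 6 (process(A)): A:[err] B:[]
After 7 (send(from=B, to=A, msg='ok')): A:[err,ok] B:[]
After 8 (send(from=A, to=B, msg='stop')): A:[err,ok] B:[stop]
After 9 (send(from=A, to=B, msg='data')): A:[err,ok] B:[stop,data]
After 10 (send(from=B, to=A, msg='sync')): A:[err,ok,sync] B:[stop,data]
After 11 (process(A)): A:[ok,sync] B:[stop,data]
After 12 (process(B)): A:[ok,sync] B:[data]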